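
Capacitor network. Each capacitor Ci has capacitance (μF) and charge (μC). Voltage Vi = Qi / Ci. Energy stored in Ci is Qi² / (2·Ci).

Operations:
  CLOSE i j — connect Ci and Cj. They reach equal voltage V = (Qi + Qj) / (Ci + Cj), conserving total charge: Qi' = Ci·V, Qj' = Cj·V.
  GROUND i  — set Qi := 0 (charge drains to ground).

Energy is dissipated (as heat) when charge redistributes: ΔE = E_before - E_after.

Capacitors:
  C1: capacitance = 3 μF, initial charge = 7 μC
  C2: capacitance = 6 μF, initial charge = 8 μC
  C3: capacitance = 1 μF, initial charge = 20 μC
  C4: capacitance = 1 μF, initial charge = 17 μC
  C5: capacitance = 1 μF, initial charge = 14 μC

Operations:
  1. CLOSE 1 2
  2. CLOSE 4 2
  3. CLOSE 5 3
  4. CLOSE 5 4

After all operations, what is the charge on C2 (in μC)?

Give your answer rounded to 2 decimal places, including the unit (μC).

Answer: 23.14 μC

Derivation:
Initial: C1(3μF, Q=7μC, V=2.33V), C2(6μF, Q=8μC, V=1.33V), C3(1μF, Q=20μC, V=20.00V), C4(1μF, Q=17μC, V=17.00V), C5(1μF, Q=14μC, V=14.00V)
Op 1: CLOSE 1-2: Q_total=15.00, C_total=9.00, V=1.67; Q1=5.00, Q2=10.00; dissipated=1.000
Op 2: CLOSE 4-2: Q_total=27.00, C_total=7.00, V=3.86; Q4=3.86, Q2=23.14; dissipated=100.762
Op 3: CLOSE 5-3: Q_total=34.00, C_total=2.00, V=17.00; Q5=17.00, Q3=17.00; dissipated=9.000
Op 4: CLOSE 5-4: Q_total=20.86, C_total=2.00, V=10.43; Q5=10.43, Q4=10.43; dissipated=43.184
Final charges: Q1=5.00, Q2=23.14, Q3=17.00, Q4=10.43, Q5=10.43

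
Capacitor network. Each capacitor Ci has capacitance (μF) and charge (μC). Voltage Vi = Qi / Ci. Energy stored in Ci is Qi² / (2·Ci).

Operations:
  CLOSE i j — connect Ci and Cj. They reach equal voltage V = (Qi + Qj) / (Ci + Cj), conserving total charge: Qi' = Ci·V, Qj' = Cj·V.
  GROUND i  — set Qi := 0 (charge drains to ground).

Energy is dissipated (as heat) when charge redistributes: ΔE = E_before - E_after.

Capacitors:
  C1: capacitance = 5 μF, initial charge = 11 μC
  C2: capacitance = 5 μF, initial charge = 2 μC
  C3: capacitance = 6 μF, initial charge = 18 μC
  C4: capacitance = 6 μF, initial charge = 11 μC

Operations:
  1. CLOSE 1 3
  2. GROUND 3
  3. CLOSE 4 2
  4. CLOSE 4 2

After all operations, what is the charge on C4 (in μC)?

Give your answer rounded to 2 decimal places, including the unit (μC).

Initial: C1(5μF, Q=11μC, V=2.20V), C2(5μF, Q=2μC, V=0.40V), C3(6μF, Q=18μC, V=3.00V), C4(6μF, Q=11μC, V=1.83V)
Op 1: CLOSE 1-3: Q_total=29.00, C_total=11.00, V=2.64; Q1=13.18, Q3=15.82; dissipated=0.873
Op 2: GROUND 3: Q3=0; energy lost=20.851
Op 3: CLOSE 4-2: Q_total=13.00, C_total=11.00, V=1.18; Q4=7.09, Q2=5.91; dissipated=2.802
Op 4: CLOSE 4-2: Q_total=13.00, C_total=11.00, V=1.18; Q4=7.09, Q2=5.91; dissipated=0.000
Final charges: Q1=13.18, Q2=5.91, Q3=0.00, Q4=7.09

Answer: 7.09 μC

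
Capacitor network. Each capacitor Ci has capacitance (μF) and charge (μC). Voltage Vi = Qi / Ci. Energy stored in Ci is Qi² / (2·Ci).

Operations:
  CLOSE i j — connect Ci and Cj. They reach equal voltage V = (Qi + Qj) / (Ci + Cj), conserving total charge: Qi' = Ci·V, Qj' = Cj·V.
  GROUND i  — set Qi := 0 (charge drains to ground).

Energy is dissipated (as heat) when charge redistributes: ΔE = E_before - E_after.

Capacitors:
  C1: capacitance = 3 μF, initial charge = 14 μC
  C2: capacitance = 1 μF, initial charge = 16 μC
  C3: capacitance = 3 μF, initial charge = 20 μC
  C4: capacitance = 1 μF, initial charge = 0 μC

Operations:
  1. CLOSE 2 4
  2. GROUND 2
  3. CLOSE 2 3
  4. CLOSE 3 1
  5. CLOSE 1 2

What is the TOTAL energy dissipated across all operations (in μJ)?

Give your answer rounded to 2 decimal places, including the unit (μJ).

Answer: 112.76 μJ

Derivation:
Initial: C1(3μF, Q=14μC, V=4.67V), C2(1μF, Q=16μC, V=16.00V), C3(3μF, Q=20μC, V=6.67V), C4(1μF, Q=0μC, V=0.00V)
Op 1: CLOSE 2-4: Q_total=16.00, C_total=2.00, V=8.00; Q2=8.00, Q4=8.00; dissipated=64.000
Op 2: GROUND 2: Q2=0; energy lost=32.000
Op 3: CLOSE 2-3: Q_total=20.00, C_total=4.00, V=5.00; Q2=5.00, Q3=15.00; dissipated=16.667
Op 4: CLOSE 3-1: Q_total=29.00, C_total=6.00, V=4.83; Q3=14.50, Q1=14.50; dissipated=0.083
Op 5: CLOSE 1-2: Q_total=19.50, C_total=4.00, V=4.88; Q1=14.62, Q2=4.88; dissipated=0.010
Total dissipated: 112.760 μJ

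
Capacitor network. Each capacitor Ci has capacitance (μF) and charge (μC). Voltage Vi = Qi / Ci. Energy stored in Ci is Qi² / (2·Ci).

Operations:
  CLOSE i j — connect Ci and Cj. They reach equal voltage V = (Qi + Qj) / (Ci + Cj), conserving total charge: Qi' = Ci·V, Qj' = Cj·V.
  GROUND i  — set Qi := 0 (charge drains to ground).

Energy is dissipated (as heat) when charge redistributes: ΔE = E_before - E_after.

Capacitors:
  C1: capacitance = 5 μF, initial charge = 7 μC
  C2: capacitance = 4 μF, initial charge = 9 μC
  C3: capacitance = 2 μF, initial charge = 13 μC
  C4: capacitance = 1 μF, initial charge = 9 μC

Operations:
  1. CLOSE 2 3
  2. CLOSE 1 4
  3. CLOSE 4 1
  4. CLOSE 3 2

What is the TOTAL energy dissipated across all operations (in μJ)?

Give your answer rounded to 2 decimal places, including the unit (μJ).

Initial: C1(5μF, Q=7μC, V=1.40V), C2(4μF, Q=9μC, V=2.25V), C3(2μF, Q=13μC, V=6.50V), C4(1μF, Q=9μC, V=9.00V)
Op 1: CLOSE 2-3: Q_total=22.00, C_total=6.00, V=3.67; Q2=14.67, Q3=7.33; dissipated=12.042
Op 2: CLOSE 1-4: Q_total=16.00, C_total=6.00, V=2.67; Q1=13.33, Q4=2.67; dissipated=24.067
Op 3: CLOSE 4-1: Q_total=16.00, C_total=6.00, V=2.67; Q4=2.67, Q1=13.33; dissipated=0.000
Op 4: CLOSE 3-2: Q_total=22.00, C_total=6.00, V=3.67; Q3=7.33, Q2=14.67; dissipated=0.000
Total dissipated: 36.108 μJ

Answer: 36.11 μJ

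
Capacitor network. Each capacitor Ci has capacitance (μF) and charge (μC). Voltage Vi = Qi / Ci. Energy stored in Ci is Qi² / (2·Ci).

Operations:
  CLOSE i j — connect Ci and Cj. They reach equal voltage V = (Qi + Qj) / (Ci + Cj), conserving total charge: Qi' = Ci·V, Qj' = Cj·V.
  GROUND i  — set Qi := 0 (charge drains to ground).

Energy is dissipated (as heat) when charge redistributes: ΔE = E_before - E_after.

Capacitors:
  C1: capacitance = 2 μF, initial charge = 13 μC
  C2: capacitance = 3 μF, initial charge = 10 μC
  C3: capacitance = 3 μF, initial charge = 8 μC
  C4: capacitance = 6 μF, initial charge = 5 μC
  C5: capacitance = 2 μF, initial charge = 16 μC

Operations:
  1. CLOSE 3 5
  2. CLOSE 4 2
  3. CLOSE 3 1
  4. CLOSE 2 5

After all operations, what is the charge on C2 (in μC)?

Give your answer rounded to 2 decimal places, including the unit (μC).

Answer: 8.76 μC

Derivation:
Initial: C1(2μF, Q=13μC, V=6.50V), C2(3μF, Q=10μC, V=3.33V), C3(3μF, Q=8μC, V=2.67V), C4(6μF, Q=5μC, V=0.83V), C5(2μF, Q=16μC, V=8.00V)
Op 1: CLOSE 3-5: Q_total=24.00, C_total=5.00, V=4.80; Q3=14.40, Q5=9.60; dissipated=17.067
Op 2: CLOSE 4-2: Q_total=15.00, C_total=9.00, V=1.67; Q4=10.00, Q2=5.00; dissipated=6.250
Op 3: CLOSE 3-1: Q_total=27.40, C_total=5.00, V=5.48; Q3=16.44, Q1=10.96; dissipated=1.734
Op 4: CLOSE 2-5: Q_total=14.60, C_total=5.00, V=2.92; Q2=8.76, Q5=5.84; dissipated=5.891
Final charges: Q1=10.96, Q2=8.76, Q3=16.44, Q4=10.00, Q5=5.84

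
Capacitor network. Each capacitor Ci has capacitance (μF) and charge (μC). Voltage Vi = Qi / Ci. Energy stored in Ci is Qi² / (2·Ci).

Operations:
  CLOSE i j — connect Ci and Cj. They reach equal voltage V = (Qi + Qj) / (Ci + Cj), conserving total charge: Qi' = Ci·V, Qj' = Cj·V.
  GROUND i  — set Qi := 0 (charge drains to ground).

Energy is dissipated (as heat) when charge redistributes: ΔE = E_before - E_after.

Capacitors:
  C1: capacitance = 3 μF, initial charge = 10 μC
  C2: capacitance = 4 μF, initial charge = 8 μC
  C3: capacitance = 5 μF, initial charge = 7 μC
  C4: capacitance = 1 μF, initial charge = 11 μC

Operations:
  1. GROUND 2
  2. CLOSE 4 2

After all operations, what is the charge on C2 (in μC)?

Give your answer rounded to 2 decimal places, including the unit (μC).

Answer: 8.80 μC

Derivation:
Initial: C1(3μF, Q=10μC, V=3.33V), C2(4μF, Q=8μC, V=2.00V), C3(5μF, Q=7μC, V=1.40V), C4(1μF, Q=11μC, V=11.00V)
Op 1: GROUND 2: Q2=0; energy lost=8.000
Op 2: CLOSE 4-2: Q_total=11.00, C_total=5.00, V=2.20; Q4=2.20, Q2=8.80; dissipated=48.400
Final charges: Q1=10.00, Q2=8.80, Q3=7.00, Q4=2.20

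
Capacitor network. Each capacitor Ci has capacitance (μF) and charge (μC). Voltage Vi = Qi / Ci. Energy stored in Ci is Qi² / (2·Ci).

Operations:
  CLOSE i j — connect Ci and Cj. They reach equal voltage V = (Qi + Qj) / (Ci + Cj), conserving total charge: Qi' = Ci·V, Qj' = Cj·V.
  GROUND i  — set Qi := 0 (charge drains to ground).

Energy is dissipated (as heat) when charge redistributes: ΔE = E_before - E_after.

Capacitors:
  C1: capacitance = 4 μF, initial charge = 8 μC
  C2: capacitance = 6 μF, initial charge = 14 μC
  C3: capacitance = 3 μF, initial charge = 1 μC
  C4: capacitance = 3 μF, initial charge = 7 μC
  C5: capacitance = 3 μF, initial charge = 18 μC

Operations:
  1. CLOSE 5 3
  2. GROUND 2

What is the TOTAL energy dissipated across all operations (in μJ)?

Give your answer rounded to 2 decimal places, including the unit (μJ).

Answer: 40.42 μJ

Derivation:
Initial: C1(4μF, Q=8μC, V=2.00V), C2(6μF, Q=14μC, V=2.33V), C3(3μF, Q=1μC, V=0.33V), C4(3μF, Q=7μC, V=2.33V), C5(3μF, Q=18μC, V=6.00V)
Op 1: CLOSE 5-3: Q_total=19.00, C_total=6.00, V=3.17; Q5=9.50, Q3=9.50; dissipated=24.083
Op 2: GROUND 2: Q2=0; energy lost=16.333
Total dissipated: 40.417 μJ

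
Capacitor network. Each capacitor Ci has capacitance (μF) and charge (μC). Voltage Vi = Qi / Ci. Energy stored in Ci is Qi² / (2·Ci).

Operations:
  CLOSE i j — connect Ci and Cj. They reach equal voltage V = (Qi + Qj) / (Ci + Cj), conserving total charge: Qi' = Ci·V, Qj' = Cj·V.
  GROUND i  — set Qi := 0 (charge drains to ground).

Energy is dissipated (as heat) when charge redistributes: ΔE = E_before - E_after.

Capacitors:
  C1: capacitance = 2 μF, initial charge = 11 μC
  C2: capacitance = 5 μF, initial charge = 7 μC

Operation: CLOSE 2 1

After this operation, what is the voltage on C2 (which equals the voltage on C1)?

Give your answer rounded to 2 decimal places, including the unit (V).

Answer: 2.57 V

Derivation:
Initial: C1(2μF, Q=11μC, V=5.50V), C2(5μF, Q=7μC, V=1.40V)
Op 1: CLOSE 2-1: Q_total=18.00, C_total=7.00, V=2.57; Q2=12.86, Q1=5.14; dissipated=12.007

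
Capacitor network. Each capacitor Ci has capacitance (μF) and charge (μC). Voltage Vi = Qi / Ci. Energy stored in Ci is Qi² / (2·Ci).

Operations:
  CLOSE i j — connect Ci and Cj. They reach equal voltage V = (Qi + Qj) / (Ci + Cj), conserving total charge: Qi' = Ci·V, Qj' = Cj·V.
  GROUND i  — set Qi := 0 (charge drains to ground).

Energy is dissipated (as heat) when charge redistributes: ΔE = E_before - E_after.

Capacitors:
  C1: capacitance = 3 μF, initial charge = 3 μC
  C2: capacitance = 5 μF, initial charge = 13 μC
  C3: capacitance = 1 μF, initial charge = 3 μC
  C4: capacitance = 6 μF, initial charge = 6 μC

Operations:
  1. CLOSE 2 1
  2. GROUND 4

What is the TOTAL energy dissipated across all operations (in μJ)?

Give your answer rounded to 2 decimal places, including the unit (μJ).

Initial: C1(3μF, Q=3μC, V=1.00V), C2(5μF, Q=13μC, V=2.60V), C3(1μF, Q=3μC, V=3.00V), C4(6μF, Q=6μC, V=1.00V)
Op 1: CLOSE 2-1: Q_total=16.00, C_total=8.00, V=2.00; Q2=10.00, Q1=6.00; dissipated=2.400
Op 2: GROUND 4: Q4=0; energy lost=3.000
Total dissipated: 5.400 μJ

Answer: 5.40 μJ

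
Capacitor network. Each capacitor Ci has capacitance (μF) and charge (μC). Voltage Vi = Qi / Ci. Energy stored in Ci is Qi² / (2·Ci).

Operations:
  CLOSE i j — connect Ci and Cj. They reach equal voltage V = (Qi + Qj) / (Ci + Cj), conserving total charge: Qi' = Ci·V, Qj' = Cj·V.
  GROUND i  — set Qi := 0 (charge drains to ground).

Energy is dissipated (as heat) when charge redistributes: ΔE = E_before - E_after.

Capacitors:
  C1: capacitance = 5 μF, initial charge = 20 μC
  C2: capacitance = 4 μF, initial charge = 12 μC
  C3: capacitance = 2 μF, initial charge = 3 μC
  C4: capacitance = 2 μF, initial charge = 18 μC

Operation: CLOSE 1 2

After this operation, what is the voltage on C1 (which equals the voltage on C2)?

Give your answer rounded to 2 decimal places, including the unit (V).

Answer: 3.56 V

Derivation:
Initial: C1(5μF, Q=20μC, V=4.00V), C2(4μF, Q=12μC, V=3.00V), C3(2μF, Q=3μC, V=1.50V), C4(2μF, Q=18μC, V=9.00V)
Op 1: CLOSE 1-2: Q_total=32.00, C_total=9.00, V=3.56; Q1=17.78, Q2=14.22; dissipated=1.111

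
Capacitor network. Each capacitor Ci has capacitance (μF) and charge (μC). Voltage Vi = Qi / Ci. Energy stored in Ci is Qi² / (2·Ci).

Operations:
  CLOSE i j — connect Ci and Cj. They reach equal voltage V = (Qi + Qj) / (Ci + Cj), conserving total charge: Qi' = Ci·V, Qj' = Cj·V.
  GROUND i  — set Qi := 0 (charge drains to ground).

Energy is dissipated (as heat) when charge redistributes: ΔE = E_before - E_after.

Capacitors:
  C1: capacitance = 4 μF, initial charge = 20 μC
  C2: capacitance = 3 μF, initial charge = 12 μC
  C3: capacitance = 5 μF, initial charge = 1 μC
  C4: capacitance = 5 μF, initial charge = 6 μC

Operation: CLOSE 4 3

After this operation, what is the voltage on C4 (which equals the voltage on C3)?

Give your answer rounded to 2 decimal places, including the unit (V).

Initial: C1(4μF, Q=20μC, V=5.00V), C2(3μF, Q=12μC, V=4.00V), C3(5μF, Q=1μC, V=0.20V), C4(5μF, Q=6μC, V=1.20V)
Op 1: CLOSE 4-3: Q_total=7.00, C_total=10.00, V=0.70; Q4=3.50, Q3=3.50; dissipated=1.250

Answer: 0.70 V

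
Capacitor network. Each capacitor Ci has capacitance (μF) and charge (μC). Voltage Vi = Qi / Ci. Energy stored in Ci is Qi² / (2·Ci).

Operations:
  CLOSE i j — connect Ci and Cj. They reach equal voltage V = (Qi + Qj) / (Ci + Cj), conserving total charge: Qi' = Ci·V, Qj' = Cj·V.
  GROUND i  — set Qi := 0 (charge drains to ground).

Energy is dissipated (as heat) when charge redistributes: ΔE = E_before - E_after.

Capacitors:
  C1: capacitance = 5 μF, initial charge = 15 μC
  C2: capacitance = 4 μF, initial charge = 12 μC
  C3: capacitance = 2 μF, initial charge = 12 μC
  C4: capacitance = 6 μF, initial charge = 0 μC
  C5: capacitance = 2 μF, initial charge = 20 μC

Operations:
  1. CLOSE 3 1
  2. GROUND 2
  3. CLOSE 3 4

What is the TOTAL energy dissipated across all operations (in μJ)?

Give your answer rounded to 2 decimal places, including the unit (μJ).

Answer: 35.59 μJ

Derivation:
Initial: C1(5μF, Q=15μC, V=3.00V), C2(4μF, Q=12μC, V=3.00V), C3(2μF, Q=12μC, V=6.00V), C4(6μF, Q=0μC, V=0.00V), C5(2μF, Q=20μC, V=10.00V)
Op 1: CLOSE 3-1: Q_total=27.00, C_total=7.00, V=3.86; Q3=7.71, Q1=19.29; dissipated=6.429
Op 2: GROUND 2: Q2=0; energy lost=18.000
Op 3: CLOSE 3-4: Q_total=7.71, C_total=8.00, V=0.96; Q3=1.93, Q4=5.79; dissipated=11.158
Total dissipated: 35.587 μJ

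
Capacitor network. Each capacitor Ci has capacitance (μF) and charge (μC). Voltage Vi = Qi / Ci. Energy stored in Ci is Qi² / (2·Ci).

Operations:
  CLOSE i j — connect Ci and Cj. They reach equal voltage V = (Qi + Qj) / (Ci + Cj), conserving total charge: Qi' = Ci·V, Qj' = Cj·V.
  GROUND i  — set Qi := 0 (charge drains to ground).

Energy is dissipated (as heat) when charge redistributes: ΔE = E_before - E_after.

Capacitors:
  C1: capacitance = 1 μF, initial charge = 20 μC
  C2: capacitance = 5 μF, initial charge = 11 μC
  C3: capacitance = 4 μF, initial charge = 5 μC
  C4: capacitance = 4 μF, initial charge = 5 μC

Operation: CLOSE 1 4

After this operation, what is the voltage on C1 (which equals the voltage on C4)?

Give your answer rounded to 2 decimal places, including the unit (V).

Answer: 5.00 V

Derivation:
Initial: C1(1μF, Q=20μC, V=20.00V), C2(5μF, Q=11μC, V=2.20V), C3(4μF, Q=5μC, V=1.25V), C4(4μF, Q=5μC, V=1.25V)
Op 1: CLOSE 1-4: Q_total=25.00, C_total=5.00, V=5.00; Q1=5.00, Q4=20.00; dissipated=140.625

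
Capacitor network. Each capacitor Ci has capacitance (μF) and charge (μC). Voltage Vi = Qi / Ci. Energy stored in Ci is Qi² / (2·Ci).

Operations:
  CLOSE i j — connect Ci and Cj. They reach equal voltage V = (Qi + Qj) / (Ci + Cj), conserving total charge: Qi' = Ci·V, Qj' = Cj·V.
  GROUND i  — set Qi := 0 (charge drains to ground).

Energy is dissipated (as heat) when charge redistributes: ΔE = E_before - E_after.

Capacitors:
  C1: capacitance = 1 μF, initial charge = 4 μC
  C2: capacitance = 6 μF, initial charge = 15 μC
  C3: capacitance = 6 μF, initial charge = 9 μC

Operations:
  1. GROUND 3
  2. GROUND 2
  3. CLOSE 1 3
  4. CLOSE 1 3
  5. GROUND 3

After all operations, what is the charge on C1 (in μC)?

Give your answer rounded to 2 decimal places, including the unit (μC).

Answer: 0.57 μC

Derivation:
Initial: C1(1μF, Q=4μC, V=4.00V), C2(6μF, Q=15μC, V=2.50V), C3(6μF, Q=9μC, V=1.50V)
Op 1: GROUND 3: Q3=0; energy lost=6.750
Op 2: GROUND 2: Q2=0; energy lost=18.750
Op 3: CLOSE 1-3: Q_total=4.00, C_total=7.00, V=0.57; Q1=0.57, Q3=3.43; dissipated=6.857
Op 4: CLOSE 1-3: Q_total=4.00, C_total=7.00, V=0.57; Q1=0.57, Q3=3.43; dissipated=0.000
Op 5: GROUND 3: Q3=0; energy lost=0.980
Final charges: Q1=0.57, Q2=0.00, Q3=0.00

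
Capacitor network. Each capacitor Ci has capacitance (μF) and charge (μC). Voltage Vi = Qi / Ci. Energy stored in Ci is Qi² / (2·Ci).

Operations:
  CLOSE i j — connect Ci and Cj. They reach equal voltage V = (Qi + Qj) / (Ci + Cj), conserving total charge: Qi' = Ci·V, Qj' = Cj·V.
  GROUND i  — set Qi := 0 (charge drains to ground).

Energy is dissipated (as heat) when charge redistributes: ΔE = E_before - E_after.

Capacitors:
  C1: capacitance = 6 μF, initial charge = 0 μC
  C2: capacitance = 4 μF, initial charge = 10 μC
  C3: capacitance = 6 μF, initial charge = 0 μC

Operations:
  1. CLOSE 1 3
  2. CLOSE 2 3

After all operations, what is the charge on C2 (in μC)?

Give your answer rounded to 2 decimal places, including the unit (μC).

Answer: 4.00 μC

Derivation:
Initial: C1(6μF, Q=0μC, V=0.00V), C2(4μF, Q=10μC, V=2.50V), C3(6μF, Q=0μC, V=0.00V)
Op 1: CLOSE 1-3: Q_total=0.00, C_total=12.00, V=0.00; Q1=0.00, Q3=0.00; dissipated=0.000
Op 2: CLOSE 2-3: Q_total=10.00, C_total=10.00, V=1.00; Q2=4.00, Q3=6.00; dissipated=7.500
Final charges: Q1=0.00, Q2=4.00, Q3=6.00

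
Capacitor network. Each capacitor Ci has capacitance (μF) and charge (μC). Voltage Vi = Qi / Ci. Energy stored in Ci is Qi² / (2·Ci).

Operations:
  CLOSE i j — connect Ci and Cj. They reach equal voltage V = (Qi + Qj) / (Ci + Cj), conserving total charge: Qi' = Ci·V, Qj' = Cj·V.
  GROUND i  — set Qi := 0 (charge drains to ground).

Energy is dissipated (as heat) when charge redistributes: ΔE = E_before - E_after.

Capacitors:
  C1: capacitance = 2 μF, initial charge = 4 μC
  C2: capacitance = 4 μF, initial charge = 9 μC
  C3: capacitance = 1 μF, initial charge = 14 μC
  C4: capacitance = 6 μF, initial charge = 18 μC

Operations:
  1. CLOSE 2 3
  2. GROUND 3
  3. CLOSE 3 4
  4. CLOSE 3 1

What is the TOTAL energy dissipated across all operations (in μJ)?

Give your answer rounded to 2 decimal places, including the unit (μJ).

Answer: 69.77 μJ

Derivation:
Initial: C1(2μF, Q=4μC, V=2.00V), C2(4μF, Q=9μC, V=2.25V), C3(1μF, Q=14μC, V=14.00V), C4(6μF, Q=18μC, V=3.00V)
Op 1: CLOSE 2-3: Q_total=23.00, C_total=5.00, V=4.60; Q2=18.40, Q3=4.60; dissipated=55.225
Op 2: GROUND 3: Q3=0; energy lost=10.580
Op 3: CLOSE 3-4: Q_total=18.00, C_total=7.00, V=2.57; Q3=2.57, Q4=15.43; dissipated=3.857
Op 4: CLOSE 3-1: Q_total=6.57, C_total=3.00, V=2.19; Q3=2.19, Q1=4.38; dissipated=0.109
Total dissipated: 69.771 μJ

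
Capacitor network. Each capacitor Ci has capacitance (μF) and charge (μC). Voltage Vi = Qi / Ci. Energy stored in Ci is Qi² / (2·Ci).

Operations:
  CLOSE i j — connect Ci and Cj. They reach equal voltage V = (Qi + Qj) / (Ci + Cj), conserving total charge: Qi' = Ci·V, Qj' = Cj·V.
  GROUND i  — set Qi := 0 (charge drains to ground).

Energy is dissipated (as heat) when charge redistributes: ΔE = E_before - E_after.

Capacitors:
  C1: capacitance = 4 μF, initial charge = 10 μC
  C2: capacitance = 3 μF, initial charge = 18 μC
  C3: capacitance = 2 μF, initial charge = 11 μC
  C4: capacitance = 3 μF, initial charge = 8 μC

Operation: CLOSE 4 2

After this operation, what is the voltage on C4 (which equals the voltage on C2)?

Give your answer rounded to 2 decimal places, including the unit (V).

Initial: C1(4μF, Q=10μC, V=2.50V), C2(3μF, Q=18μC, V=6.00V), C3(2μF, Q=11μC, V=5.50V), C4(3μF, Q=8μC, V=2.67V)
Op 1: CLOSE 4-2: Q_total=26.00, C_total=6.00, V=4.33; Q4=13.00, Q2=13.00; dissipated=8.333

Answer: 4.33 V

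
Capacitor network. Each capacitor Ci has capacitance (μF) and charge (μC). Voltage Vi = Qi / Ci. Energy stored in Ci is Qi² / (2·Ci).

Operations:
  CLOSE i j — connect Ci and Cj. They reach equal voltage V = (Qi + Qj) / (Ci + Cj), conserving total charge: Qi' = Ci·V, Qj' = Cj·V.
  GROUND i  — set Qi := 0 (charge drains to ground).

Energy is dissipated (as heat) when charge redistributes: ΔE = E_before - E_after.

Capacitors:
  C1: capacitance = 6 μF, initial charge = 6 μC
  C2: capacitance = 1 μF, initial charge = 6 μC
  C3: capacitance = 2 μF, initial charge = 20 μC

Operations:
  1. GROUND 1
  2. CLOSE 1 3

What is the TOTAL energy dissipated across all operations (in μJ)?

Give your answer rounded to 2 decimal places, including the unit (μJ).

Initial: C1(6μF, Q=6μC, V=1.00V), C2(1μF, Q=6μC, V=6.00V), C3(2μF, Q=20μC, V=10.00V)
Op 1: GROUND 1: Q1=0; energy lost=3.000
Op 2: CLOSE 1-3: Q_total=20.00, C_total=8.00, V=2.50; Q1=15.00, Q3=5.00; dissipated=75.000
Total dissipated: 78.000 μJ

Answer: 78.00 μJ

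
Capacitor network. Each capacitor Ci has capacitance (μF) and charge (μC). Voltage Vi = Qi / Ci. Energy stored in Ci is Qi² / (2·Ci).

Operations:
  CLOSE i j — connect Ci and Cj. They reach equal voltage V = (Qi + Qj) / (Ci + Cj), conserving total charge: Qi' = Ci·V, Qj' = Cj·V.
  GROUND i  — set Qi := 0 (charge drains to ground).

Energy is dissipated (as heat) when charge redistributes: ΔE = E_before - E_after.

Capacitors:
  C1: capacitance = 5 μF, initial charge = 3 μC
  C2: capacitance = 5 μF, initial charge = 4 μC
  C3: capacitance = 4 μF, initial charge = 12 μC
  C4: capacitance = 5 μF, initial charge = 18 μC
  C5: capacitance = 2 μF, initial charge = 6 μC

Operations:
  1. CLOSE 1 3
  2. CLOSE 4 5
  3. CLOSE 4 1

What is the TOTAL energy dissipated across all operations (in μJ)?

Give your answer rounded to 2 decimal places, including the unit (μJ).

Initial: C1(5μF, Q=3μC, V=0.60V), C2(5μF, Q=4μC, V=0.80V), C3(4μF, Q=12μC, V=3.00V), C4(5μF, Q=18μC, V=3.60V), C5(2μF, Q=6μC, V=3.00V)
Op 1: CLOSE 1-3: Q_total=15.00, C_total=9.00, V=1.67; Q1=8.33, Q3=6.67; dissipated=6.400
Op 2: CLOSE 4-5: Q_total=24.00, C_total=7.00, V=3.43; Q4=17.14, Q5=6.86; dissipated=0.257
Op 3: CLOSE 4-1: Q_total=25.48, C_total=10.00, V=2.55; Q4=12.74, Q1=12.74; dissipated=3.880
Total dissipated: 10.538 μJ

Answer: 10.54 μJ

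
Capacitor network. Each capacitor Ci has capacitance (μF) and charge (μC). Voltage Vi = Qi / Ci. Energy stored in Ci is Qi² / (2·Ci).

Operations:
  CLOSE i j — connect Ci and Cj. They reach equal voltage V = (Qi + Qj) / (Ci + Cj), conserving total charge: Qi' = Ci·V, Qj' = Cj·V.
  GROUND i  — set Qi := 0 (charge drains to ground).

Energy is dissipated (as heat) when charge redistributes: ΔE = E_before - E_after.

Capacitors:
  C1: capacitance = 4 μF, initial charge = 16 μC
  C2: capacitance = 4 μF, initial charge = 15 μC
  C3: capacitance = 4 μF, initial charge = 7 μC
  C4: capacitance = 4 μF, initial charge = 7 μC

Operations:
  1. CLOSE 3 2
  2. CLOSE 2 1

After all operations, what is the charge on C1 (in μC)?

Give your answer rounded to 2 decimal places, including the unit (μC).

Answer: 13.50 μC

Derivation:
Initial: C1(4μF, Q=16μC, V=4.00V), C2(4μF, Q=15μC, V=3.75V), C3(4μF, Q=7μC, V=1.75V), C4(4μF, Q=7μC, V=1.75V)
Op 1: CLOSE 3-2: Q_total=22.00, C_total=8.00, V=2.75; Q3=11.00, Q2=11.00; dissipated=4.000
Op 2: CLOSE 2-1: Q_total=27.00, C_total=8.00, V=3.38; Q2=13.50, Q1=13.50; dissipated=1.562
Final charges: Q1=13.50, Q2=13.50, Q3=11.00, Q4=7.00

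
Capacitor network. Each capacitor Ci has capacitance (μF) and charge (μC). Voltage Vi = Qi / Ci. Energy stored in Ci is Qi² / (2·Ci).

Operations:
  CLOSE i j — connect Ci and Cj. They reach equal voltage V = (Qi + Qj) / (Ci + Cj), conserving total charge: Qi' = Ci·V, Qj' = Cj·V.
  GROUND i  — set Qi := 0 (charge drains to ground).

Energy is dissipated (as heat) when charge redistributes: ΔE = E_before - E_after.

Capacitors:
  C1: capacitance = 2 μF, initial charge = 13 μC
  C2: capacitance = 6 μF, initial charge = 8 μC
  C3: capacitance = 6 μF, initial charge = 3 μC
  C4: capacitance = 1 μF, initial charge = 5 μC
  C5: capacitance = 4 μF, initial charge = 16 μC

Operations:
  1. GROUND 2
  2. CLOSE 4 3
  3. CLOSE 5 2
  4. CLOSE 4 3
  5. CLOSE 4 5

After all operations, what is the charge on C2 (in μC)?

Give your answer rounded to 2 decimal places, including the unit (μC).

Initial: C1(2μF, Q=13μC, V=6.50V), C2(6μF, Q=8μC, V=1.33V), C3(6μF, Q=3μC, V=0.50V), C4(1μF, Q=5μC, V=5.00V), C5(4μF, Q=16μC, V=4.00V)
Op 1: GROUND 2: Q2=0; energy lost=5.333
Op 2: CLOSE 4-3: Q_total=8.00, C_total=7.00, V=1.14; Q4=1.14, Q3=6.86; dissipated=8.679
Op 3: CLOSE 5-2: Q_total=16.00, C_total=10.00, V=1.60; Q5=6.40, Q2=9.60; dissipated=19.200
Op 4: CLOSE 4-3: Q_total=8.00, C_total=7.00, V=1.14; Q4=1.14, Q3=6.86; dissipated=0.000
Op 5: CLOSE 4-5: Q_total=7.54, C_total=5.00, V=1.51; Q4=1.51, Q5=6.03; dissipated=0.084
Final charges: Q1=13.00, Q2=9.60, Q3=6.86, Q4=1.51, Q5=6.03

Answer: 9.60 μC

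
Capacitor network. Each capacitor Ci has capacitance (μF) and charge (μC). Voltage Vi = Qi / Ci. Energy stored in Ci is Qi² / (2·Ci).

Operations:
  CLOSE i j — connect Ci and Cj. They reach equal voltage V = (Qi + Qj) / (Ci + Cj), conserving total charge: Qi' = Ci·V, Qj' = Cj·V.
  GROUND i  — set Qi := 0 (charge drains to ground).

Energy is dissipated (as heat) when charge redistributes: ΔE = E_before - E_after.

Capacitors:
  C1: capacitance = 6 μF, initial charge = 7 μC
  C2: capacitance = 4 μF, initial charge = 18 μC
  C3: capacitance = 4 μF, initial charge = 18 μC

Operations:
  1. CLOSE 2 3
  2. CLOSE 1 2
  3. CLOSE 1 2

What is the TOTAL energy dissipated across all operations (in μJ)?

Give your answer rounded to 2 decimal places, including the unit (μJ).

Answer: 13.33 μJ

Derivation:
Initial: C1(6μF, Q=7μC, V=1.17V), C2(4μF, Q=18μC, V=4.50V), C3(4μF, Q=18μC, V=4.50V)
Op 1: CLOSE 2-3: Q_total=36.00, C_total=8.00, V=4.50; Q2=18.00, Q3=18.00; dissipated=0.000
Op 2: CLOSE 1-2: Q_total=25.00, C_total=10.00, V=2.50; Q1=15.00, Q2=10.00; dissipated=13.333
Op 3: CLOSE 1-2: Q_total=25.00, C_total=10.00, V=2.50; Q1=15.00, Q2=10.00; dissipated=0.000
Total dissipated: 13.333 μJ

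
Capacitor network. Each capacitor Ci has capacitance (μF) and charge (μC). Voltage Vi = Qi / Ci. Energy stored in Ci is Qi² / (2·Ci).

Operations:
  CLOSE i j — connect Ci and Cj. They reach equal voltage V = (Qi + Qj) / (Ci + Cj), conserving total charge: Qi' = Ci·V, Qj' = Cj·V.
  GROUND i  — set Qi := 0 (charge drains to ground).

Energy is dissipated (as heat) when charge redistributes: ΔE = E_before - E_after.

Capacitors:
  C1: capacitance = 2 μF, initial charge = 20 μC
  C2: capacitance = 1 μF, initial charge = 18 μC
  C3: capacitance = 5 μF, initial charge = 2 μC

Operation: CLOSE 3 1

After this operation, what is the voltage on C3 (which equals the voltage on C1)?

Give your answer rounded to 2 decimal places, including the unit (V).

Answer: 3.14 V

Derivation:
Initial: C1(2μF, Q=20μC, V=10.00V), C2(1μF, Q=18μC, V=18.00V), C3(5μF, Q=2μC, V=0.40V)
Op 1: CLOSE 3-1: Q_total=22.00, C_total=7.00, V=3.14; Q3=15.71, Q1=6.29; dissipated=65.829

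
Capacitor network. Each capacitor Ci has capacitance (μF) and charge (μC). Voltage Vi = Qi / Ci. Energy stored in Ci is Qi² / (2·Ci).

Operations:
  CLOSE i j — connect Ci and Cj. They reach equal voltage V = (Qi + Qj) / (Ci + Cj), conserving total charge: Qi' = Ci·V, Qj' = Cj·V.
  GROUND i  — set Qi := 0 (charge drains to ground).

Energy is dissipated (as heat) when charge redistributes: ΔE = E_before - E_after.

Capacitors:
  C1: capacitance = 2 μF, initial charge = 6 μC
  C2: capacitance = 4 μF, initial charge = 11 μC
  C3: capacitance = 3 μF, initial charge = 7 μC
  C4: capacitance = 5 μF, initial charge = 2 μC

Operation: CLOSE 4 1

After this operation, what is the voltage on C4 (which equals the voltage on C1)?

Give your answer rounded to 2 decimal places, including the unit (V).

Answer: 1.14 V

Derivation:
Initial: C1(2μF, Q=6μC, V=3.00V), C2(4μF, Q=11μC, V=2.75V), C3(3μF, Q=7μC, V=2.33V), C4(5μF, Q=2μC, V=0.40V)
Op 1: CLOSE 4-1: Q_total=8.00, C_total=7.00, V=1.14; Q4=5.71, Q1=2.29; dissipated=4.829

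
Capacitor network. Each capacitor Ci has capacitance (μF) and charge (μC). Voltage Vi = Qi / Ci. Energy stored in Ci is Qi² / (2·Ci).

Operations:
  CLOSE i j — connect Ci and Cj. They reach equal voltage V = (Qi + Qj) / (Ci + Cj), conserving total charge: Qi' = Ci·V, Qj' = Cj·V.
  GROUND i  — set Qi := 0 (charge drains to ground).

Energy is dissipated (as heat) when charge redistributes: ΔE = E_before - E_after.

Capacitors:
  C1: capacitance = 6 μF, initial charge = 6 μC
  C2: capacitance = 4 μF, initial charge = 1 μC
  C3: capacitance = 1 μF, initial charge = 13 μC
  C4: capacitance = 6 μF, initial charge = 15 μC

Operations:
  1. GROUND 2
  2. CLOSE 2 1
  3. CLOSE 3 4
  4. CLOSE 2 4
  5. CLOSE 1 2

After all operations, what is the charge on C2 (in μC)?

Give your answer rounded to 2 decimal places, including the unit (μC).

Answer: 5.66 μC

Derivation:
Initial: C1(6μF, Q=6μC, V=1.00V), C2(4μF, Q=1μC, V=0.25V), C3(1μF, Q=13μC, V=13.00V), C4(6μF, Q=15μC, V=2.50V)
Op 1: GROUND 2: Q2=0; energy lost=0.125
Op 2: CLOSE 2-1: Q_total=6.00, C_total=10.00, V=0.60; Q2=2.40, Q1=3.60; dissipated=1.200
Op 3: CLOSE 3-4: Q_total=28.00, C_total=7.00, V=4.00; Q3=4.00, Q4=24.00; dissipated=47.250
Op 4: CLOSE 2-4: Q_total=26.40, C_total=10.00, V=2.64; Q2=10.56, Q4=15.84; dissipated=13.872
Op 5: CLOSE 1-2: Q_total=14.16, C_total=10.00, V=1.42; Q1=8.50, Q2=5.66; dissipated=4.994
Final charges: Q1=8.50, Q2=5.66, Q3=4.00, Q4=15.84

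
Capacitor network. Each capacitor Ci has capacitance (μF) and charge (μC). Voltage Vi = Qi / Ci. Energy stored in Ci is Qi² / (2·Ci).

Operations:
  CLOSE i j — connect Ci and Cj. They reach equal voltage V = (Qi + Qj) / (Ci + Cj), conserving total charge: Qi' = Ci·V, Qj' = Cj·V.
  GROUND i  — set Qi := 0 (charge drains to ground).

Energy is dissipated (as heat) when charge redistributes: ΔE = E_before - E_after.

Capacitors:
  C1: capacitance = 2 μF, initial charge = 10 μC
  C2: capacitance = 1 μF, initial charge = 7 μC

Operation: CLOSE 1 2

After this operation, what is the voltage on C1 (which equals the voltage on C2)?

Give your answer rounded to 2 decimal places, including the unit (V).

Initial: C1(2μF, Q=10μC, V=5.00V), C2(1μF, Q=7μC, V=7.00V)
Op 1: CLOSE 1-2: Q_total=17.00, C_total=3.00, V=5.67; Q1=11.33, Q2=5.67; dissipated=1.333

Answer: 5.67 V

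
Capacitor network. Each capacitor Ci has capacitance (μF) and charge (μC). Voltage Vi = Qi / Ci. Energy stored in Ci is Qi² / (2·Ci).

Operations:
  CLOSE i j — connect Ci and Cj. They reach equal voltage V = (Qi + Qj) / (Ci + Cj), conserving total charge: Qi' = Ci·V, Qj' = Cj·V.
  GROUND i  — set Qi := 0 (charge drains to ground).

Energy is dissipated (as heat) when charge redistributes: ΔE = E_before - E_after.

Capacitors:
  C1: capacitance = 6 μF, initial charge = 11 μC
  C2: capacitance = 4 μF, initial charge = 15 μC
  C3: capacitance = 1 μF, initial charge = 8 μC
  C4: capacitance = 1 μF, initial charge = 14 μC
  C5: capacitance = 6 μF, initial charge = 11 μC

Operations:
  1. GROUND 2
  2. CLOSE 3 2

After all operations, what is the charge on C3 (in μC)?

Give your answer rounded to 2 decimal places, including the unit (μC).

Initial: C1(6μF, Q=11μC, V=1.83V), C2(4μF, Q=15μC, V=3.75V), C3(1μF, Q=8μC, V=8.00V), C4(1μF, Q=14μC, V=14.00V), C5(6μF, Q=11μC, V=1.83V)
Op 1: GROUND 2: Q2=0; energy lost=28.125
Op 2: CLOSE 3-2: Q_total=8.00, C_total=5.00, V=1.60; Q3=1.60, Q2=6.40; dissipated=25.600
Final charges: Q1=11.00, Q2=6.40, Q3=1.60, Q4=14.00, Q5=11.00

Answer: 1.60 μC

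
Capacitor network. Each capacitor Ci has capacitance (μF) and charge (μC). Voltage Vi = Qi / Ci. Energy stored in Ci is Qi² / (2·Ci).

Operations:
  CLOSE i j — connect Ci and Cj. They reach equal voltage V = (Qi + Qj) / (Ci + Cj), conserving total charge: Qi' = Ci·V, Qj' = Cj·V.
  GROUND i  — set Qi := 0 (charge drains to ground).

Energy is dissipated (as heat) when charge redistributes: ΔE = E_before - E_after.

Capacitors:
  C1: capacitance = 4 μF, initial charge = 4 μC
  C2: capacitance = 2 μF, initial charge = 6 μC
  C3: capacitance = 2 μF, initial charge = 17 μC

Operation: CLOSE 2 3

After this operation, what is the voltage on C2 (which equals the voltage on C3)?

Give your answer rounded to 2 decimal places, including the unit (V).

Initial: C1(4μF, Q=4μC, V=1.00V), C2(2μF, Q=6μC, V=3.00V), C3(2μF, Q=17μC, V=8.50V)
Op 1: CLOSE 2-3: Q_total=23.00, C_total=4.00, V=5.75; Q2=11.50, Q3=11.50; dissipated=15.125

Answer: 5.75 V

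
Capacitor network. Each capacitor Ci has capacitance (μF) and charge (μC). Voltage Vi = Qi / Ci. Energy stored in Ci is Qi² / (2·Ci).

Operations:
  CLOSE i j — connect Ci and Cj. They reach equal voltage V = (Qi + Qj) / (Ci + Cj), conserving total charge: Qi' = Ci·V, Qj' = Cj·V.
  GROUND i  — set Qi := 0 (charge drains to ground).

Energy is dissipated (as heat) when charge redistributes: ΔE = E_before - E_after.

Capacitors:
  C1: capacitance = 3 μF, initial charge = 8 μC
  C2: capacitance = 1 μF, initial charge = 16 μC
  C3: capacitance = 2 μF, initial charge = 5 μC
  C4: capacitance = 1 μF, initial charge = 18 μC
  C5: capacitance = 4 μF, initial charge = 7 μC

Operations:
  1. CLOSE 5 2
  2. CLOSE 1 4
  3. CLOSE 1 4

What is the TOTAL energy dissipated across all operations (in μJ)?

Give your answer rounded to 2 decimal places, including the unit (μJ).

Initial: C1(3μF, Q=8μC, V=2.67V), C2(1μF, Q=16μC, V=16.00V), C3(2μF, Q=5μC, V=2.50V), C4(1μF, Q=18μC, V=18.00V), C5(4μF, Q=7μC, V=1.75V)
Op 1: CLOSE 5-2: Q_total=23.00, C_total=5.00, V=4.60; Q5=18.40, Q2=4.60; dissipated=81.225
Op 2: CLOSE 1-4: Q_total=26.00, C_total=4.00, V=6.50; Q1=19.50, Q4=6.50; dissipated=88.167
Op 3: CLOSE 1-4: Q_total=26.00, C_total=4.00, V=6.50; Q1=19.50, Q4=6.50; dissipated=0.000
Total dissipated: 169.392 μJ

Answer: 169.39 μJ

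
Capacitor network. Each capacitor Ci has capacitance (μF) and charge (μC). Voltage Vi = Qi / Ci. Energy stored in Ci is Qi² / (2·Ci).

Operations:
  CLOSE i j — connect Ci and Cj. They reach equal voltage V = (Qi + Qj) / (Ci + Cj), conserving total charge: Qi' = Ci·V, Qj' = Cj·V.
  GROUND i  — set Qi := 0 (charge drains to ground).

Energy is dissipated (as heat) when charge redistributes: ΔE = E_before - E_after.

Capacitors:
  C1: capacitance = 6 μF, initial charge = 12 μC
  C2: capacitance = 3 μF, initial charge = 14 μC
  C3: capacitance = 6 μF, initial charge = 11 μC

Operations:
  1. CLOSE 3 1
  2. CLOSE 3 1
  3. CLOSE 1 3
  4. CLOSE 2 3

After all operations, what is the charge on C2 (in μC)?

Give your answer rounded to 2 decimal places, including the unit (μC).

Initial: C1(6μF, Q=12μC, V=2.00V), C2(3μF, Q=14μC, V=4.67V), C3(6μF, Q=11μC, V=1.83V)
Op 1: CLOSE 3-1: Q_total=23.00, C_total=12.00, V=1.92; Q3=11.50, Q1=11.50; dissipated=0.042
Op 2: CLOSE 3-1: Q_total=23.00, C_total=12.00, V=1.92; Q3=11.50, Q1=11.50; dissipated=0.000
Op 3: CLOSE 1-3: Q_total=23.00, C_total=12.00, V=1.92; Q1=11.50, Q3=11.50; dissipated=0.000
Op 4: CLOSE 2-3: Q_total=25.50, C_total=9.00, V=2.83; Q2=8.50, Q3=17.00; dissipated=7.562
Final charges: Q1=11.50, Q2=8.50, Q3=17.00

Answer: 8.50 μC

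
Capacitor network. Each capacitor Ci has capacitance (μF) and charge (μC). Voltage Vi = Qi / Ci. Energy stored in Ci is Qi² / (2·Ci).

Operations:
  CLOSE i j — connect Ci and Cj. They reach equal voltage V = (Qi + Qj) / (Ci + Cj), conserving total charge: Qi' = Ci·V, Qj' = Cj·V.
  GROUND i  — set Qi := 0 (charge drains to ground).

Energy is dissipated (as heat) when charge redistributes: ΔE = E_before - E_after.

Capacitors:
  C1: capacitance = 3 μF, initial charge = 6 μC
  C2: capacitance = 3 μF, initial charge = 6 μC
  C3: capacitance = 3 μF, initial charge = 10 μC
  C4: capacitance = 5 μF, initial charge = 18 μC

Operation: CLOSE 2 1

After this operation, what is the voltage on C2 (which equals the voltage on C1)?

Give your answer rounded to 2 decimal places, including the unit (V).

Answer: 2.00 V

Derivation:
Initial: C1(3μF, Q=6μC, V=2.00V), C2(3μF, Q=6μC, V=2.00V), C3(3μF, Q=10μC, V=3.33V), C4(5μF, Q=18μC, V=3.60V)
Op 1: CLOSE 2-1: Q_total=12.00, C_total=6.00, V=2.00; Q2=6.00, Q1=6.00; dissipated=0.000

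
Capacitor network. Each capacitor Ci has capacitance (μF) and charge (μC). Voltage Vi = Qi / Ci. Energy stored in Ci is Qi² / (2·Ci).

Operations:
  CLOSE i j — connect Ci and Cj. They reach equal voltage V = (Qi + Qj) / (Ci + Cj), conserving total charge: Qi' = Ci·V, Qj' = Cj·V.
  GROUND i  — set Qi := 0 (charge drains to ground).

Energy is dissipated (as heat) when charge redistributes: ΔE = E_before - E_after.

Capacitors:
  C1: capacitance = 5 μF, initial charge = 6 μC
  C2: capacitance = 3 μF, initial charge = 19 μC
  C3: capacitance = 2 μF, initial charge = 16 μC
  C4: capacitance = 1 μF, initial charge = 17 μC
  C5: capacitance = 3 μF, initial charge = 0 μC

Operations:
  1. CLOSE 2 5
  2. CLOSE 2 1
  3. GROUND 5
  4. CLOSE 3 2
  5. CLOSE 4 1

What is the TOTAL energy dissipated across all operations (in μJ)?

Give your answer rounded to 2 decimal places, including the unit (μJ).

Answer: 165.34 μJ

Derivation:
Initial: C1(5μF, Q=6μC, V=1.20V), C2(3μF, Q=19μC, V=6.33V), C3(2μF, Q=16μC, V=8.00V), C4(1μF, Q=17μC, V=17.00V), C5(3μF, Q=0μC, V=0.00V)
Op 1: CLOSE 2-5: Q_total=19.00, C_total=6.00, V=3.17; Q2=9.50, Q5=9.50; dissipated=30.083
Op 2: CLOSE 2-1: Q_total=15.50, C_total=8.00, V=1.94; Q2=5.81, Q1=9.69; dissipated=3.626
Op 3: GROUND 5: Q5=0; energy lost=15.042
Op 4: CLOSE 3-2: Q_total=21.81, C_total=5.00, V=4.36; Q3=8.72, Q2=13.09; dissipated=22.052
Op 5: CLOSE 4-1: Q_total=26.69, C_total=6.00, V=4.45; Q4=4.45, Q1=22.24; dissipated=94.533
Total dissipated: 165.336 μJ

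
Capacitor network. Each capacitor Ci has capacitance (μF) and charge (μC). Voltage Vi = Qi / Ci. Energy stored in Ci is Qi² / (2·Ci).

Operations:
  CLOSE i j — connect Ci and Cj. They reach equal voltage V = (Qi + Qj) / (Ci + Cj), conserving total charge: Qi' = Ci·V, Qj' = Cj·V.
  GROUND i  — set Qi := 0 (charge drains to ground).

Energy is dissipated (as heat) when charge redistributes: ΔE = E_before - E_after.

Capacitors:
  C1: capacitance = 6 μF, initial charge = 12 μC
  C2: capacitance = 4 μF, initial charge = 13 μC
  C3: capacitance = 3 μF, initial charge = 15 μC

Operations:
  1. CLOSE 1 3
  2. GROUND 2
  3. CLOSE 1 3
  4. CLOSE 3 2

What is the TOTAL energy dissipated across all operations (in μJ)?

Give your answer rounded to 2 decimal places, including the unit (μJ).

Initial: C1(6μF, Q=12μC, V=2.00V), C2(4μF, Q=13μC, V=3.25V), C3(3μF, Q=15μC, V=5.00V)
Op 1: CLOSE 1-3: Q_total=27.00, C_total=9.00, V=3.00; Q1=18.00, Q3=9.00; dissipated=9.000
Op 2: GROUND 2: Q2=0; energy lost=21.125
Op 3: CLOSE 1-3: Q_total=27.00, C_total=9.00, V=3.00; Q1=18.00, Q3=9.00; dissipated=0.000
Op 4: CLOSE 3-2: Q_total=9.00, C_total=7.00, V=1.29; Q3=3.86, Q2=5.14; dissipated=7.714
Total dissipated: 37.839 μJ

Answer: 37.84 μJ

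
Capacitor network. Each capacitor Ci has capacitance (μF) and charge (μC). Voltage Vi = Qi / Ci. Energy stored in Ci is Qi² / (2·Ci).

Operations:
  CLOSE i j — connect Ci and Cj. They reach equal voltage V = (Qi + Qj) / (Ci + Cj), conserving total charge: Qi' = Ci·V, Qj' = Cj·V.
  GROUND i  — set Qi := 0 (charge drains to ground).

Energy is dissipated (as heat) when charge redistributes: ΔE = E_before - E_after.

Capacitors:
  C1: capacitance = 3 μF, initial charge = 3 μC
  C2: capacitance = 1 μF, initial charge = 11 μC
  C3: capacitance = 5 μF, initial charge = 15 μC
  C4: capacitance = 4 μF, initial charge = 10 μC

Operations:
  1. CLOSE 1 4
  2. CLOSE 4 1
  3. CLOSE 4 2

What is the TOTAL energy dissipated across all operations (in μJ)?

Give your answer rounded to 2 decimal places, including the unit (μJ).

Initial: C1(3μF, Q=3μC, V=1.00V), C2(1μF, Q=11μC, V=11.00V), C3(5μF, Q=15μC, V=3.00V), C4(4μF, Q=10μC, V=2.50V)
Op 1: CLOSE 1-4: Q_total=13.00, C_total=7.00, V=1.86; Q1=5.57, Q4=7.43; dissipated=1.929
Op 2: CLOSE 4-1: Q_total=13.00, C_total=7.00, V=1.86; Q4=7.43, Q1=5.57; dissipated=0.000
Op 3: CLOSE 4-2: Q_total=18.43, C_total=5.00, V=3.69; Q4=14.74, Q2=3.69; dissipated=33.437
Total dissipated: 35.365 μJ

Answer: 35.37 μJ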